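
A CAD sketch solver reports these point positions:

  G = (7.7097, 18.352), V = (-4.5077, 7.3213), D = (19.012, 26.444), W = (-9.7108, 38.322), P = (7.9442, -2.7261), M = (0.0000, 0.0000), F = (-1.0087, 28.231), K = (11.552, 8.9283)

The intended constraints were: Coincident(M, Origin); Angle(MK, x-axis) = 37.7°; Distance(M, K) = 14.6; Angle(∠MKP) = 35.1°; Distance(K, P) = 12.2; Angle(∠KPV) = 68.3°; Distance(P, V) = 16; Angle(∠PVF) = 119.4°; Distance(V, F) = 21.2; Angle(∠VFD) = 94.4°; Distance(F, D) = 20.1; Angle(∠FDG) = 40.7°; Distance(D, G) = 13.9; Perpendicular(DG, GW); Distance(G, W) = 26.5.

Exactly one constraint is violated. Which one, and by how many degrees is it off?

Perpendicular(DG, GW) — off by 5.50°.

M = (0.00, 0.00) ✓; MK at 37.70° ✓; |MK| = 14.60 ✓; ∠MKP = 35.10° ✓; |KP| = 12.20 ✓; ∠KPV = 68.30° ✓; |PV| = 16.00 ✓; ∠PVF = 119.4° ✓; |VF| = 21.20 ✓; ∠VFD = 94.40° ✓; |FD| = 20.10 ✓; ∠FDG = 40.70° ✓; |DG| = 13.90 ✓; ∠(DG, GW) = 84.50° ✗; |GW| = 26.50 ✓.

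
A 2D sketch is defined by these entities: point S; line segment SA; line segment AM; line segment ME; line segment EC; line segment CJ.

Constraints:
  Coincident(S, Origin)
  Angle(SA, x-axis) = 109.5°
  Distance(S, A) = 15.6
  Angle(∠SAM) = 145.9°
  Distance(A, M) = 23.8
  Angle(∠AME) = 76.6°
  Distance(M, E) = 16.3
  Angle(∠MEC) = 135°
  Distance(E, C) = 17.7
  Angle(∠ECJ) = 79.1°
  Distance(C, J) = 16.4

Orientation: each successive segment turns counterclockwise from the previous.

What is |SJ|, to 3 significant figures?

12.1

S is at the origin; SA runs at 109.5° with length 15.6, so A = (-5.21, 14.7). ∠SAM = 145.9° gives AM at 144° from the x-axis; with |AM| = 23.8, M = (-24.4, 28.8). ∠AME = 76.6° gives ME at -113° from the x-axis; with |ME| = 16.3, E = (-30.7, 13.8). ∠MEC = 135.0° gives EC at -68.0° from the x-axis; with |EC| = 17.7, C = (-24.1, -2.59). ∠ECJ = 79.1° gives CJ at 32.9° from the x-axis; with |CJ| = 16.4, J = (-10.3, 6.32). Then |SJ| = |J − S| = 12.1.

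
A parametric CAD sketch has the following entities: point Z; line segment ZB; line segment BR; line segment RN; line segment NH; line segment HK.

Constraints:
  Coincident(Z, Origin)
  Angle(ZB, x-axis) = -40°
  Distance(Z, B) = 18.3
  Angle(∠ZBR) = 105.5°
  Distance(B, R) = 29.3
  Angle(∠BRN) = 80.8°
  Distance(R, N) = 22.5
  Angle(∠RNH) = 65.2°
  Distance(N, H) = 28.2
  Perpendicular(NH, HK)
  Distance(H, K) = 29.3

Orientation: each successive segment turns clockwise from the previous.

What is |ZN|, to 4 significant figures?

30.93

Z is at the origin; ZB runs at -40.0° with length 18.3, so B = (14.02, -11.76). ∠ZBR = 105.5° gives BR at -114.5° from the x-axis; with |BR| = 29.3, R = (1.868, -38.42). ∠BRN = 80.8° gives RN at 146.3° from the x-axis; with |RN| = 22.5, N = (-16.85, -25.94). Then |ZN| = |N − Z| = 30.93.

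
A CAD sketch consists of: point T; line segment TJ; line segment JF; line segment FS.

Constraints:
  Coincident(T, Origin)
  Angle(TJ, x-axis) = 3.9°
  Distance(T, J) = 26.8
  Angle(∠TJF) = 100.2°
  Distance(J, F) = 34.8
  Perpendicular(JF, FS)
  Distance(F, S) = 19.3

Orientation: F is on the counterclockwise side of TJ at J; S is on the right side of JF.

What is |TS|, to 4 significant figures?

60.42

T is at the origin; TJ runs at 3.9° with length 26.8, so J = 26.8·(cos 3.9°, sin 3.9°) = (26.74, 1.823). ∠TJF = 100.2°, so JF runs at 3.9° + (180° − 100.2°) = 83.70° from the x-axis; with |JF| = 34.8, F = J + 34.8·(cos 83.70°, sin 83.70°) = (30.56, 36.41). JF ⟂ FS; with |FS| = 19.3 on the right of JF, S = F + 19.3·(0.9940, -0.1097) = (49.74, 34.29). Then |TS| = |S − T| = 60.42.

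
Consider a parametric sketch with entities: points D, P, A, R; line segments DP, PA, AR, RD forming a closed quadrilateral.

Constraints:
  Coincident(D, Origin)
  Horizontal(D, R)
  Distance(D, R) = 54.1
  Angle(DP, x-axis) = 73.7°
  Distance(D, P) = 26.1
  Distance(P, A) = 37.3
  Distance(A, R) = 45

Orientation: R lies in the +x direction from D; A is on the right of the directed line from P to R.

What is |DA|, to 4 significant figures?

16.18

D is at the origin; D and R share the same y with |DR| = 54.1 and R in +x, so R = (54.1, 0). DP runs at 73.7° with |DP| = 26.1, so P = (7.325, 25.05). A is determined by |PA| = 37.3 and |AR| = 45.0 together: it lies at the intersection of circle(P, 37.3) and circle(R, 45.0). With |PR| = 53.06, the foot of the radical line on PR is 20.56 from P and the perpendicular offset is √(37.3² − 20.56²) = 31.12. Taking the right-of-PR solution: A = (10.75, -12.09).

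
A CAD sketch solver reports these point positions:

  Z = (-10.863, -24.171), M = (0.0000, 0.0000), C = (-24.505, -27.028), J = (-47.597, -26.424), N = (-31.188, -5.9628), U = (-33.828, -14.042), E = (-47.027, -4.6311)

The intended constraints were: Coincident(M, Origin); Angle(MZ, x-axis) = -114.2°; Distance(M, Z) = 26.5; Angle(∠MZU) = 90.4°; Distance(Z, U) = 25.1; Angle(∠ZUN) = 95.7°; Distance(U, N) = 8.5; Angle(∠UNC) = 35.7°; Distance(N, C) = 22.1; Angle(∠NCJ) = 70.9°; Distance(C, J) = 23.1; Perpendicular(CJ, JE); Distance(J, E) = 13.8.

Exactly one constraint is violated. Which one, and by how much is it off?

Distance(J, E) = 13.8 — off by 8.00.

M = (0.00, 0.00) ✓; MZ at -114.2° ✓; |MZ| = 26.50 ✓; ∠MZU = 90.40° ✓; |ZU| = 25.10 ✓; ∠ZUN = 95.70° ✓; |UN| = 8.500 ✓; ∠UNC = 35.70° ✓; |NC| = 22.10 ✓; ∠NCJ = 70.90° ✓; |CJ| = 23.10 ✓; ∠(CJ, JE) = 90.00° ✓; |JE| = 21.80 ✗.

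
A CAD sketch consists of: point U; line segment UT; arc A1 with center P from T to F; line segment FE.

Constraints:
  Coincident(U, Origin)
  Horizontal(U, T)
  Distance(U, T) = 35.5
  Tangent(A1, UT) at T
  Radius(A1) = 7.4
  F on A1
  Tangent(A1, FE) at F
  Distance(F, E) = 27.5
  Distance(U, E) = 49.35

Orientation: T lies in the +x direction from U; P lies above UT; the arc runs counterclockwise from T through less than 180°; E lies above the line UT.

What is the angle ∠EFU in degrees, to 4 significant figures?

84.65°

U is at the origin; UT is horizontal with |UT| = 35.5 and T on the +x side, so T = (35.50, 0.000). The tangent condition forces PT to be normal to UT, so P = T + (0, 7.4) = (35.50, 7.400). Since PF ⟂ FE (tangency), |PE| = √(7.4² + 27.5²) = 28.48 regardless of where F sits on A1. So E lies on both circle(U, 49.35) and circle(P, 28.48); the above-UT intersection is E = (33.93, 35.83). F is the foot of the tangent from E: F = (42.53, 9.714).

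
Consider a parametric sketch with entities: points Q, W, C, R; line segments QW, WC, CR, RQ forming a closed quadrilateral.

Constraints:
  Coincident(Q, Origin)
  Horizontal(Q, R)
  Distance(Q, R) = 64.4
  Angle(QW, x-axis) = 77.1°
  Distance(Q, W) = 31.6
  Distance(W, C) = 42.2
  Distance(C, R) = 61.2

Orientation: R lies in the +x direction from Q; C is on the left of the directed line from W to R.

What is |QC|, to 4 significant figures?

69.49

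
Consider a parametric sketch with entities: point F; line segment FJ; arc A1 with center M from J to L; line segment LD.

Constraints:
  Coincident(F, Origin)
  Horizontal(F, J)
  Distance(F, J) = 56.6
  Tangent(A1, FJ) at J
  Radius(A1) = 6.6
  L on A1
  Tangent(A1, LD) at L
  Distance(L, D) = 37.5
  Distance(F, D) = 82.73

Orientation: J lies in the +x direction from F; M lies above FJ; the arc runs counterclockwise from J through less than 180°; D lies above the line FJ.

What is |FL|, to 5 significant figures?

63.237

F is at the origin; FJ is horizontal with |FJ| = 56.6 and J on the +x side, so J = (56.600, 0.0000). The tangent condition forces MJ to be normal to FJ, so M = J + (0, 6.6) = (56.600, 6.6000). Since ML ⟂ LD (tangency), |MD| = √(6.6² + 37.5²) = 38.076 regardless of where L sits on A1. So D lies on both circle(F, 82.73) and circle(M, 38.076); the above-FJ intersection is D = (71.482, 41.647). L is the foot of the tangent from D: L = (63.030, 5.1124).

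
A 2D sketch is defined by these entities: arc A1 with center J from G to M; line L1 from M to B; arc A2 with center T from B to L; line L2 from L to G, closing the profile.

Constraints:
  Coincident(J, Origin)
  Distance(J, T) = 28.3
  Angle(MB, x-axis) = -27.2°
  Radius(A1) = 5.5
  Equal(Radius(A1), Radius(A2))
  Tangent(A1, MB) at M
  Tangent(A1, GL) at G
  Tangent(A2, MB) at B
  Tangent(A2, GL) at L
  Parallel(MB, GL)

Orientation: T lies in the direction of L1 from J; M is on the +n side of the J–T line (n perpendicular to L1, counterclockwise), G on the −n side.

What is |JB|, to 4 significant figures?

28.83

The slot axis is L1's direction at -27.2°, so u = (cos -27.2°, sin -27.2°) = (0.8894, -0.4571) and n = (−sin -27.2°, cos -27.2°) = (0.4571, 0.8894). J is at the origin and T lies 28.3 along u from J, so T = 28.3·u = (25.17, -12.94). Tangency of A1 to both parallel lines with radius 5.5 puts M and G at J ± 5.5·n: M = (2.514, 4.892), G = (-2.514, -4.892). Equal radii place B and L the same way about T: B = T + 5.5·n = (27.68, -8.044), L = T − 5.5·n = (22.66, -17.83). Then |JB| = |B − J| = 28.83.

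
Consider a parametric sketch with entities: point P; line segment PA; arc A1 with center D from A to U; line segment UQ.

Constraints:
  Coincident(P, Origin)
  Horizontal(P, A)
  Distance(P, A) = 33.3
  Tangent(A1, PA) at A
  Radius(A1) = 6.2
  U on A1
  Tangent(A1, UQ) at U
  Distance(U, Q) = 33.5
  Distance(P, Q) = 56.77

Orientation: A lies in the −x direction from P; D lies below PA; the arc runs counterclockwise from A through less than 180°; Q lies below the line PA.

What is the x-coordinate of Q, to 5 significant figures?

-40.851

Checks: |DU| = 6.200 ✓; ∠(DU, UQ) = 90.00° ✓; |UQ| = 33.50 ✓; |PQ| = 56.77 ✓.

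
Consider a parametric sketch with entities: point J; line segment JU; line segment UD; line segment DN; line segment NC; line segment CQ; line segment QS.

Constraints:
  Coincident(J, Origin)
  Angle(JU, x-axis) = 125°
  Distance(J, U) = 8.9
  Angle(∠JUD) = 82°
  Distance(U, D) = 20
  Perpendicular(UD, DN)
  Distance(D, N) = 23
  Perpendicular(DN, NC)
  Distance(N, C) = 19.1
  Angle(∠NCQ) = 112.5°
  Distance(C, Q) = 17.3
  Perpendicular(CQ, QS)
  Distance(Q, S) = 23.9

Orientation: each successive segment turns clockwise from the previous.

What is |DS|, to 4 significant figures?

4.217

J is at the origin; JU runs at 125.0° with length 8.9, so U = (-5.105, 7.290). ∠JUD = 82.0° gives UD at 27.00° from the x-axis; with |UD| = 20.0, D = (12.72, 16.37). UD ⟂ DN, so DN runs at -63.00°; with |DN| = 23.0, N = (23.16, -4.123). DN is perpendicular to NC, so NC runs at -153.0°; with |NC| = 19.1, C = (6.139, -12.79). ∠NCQ = 112.5° gives CQ at 139.5° from the x-axis; with |CQ| = 17.3, Q = (-7.016, -1.559). CQ is perpendicular to QS, so QS runs at 49.50°; with |QS| = 23.9, S = (8.506, 16.62). Then |DS| = |S − D| = 4.217.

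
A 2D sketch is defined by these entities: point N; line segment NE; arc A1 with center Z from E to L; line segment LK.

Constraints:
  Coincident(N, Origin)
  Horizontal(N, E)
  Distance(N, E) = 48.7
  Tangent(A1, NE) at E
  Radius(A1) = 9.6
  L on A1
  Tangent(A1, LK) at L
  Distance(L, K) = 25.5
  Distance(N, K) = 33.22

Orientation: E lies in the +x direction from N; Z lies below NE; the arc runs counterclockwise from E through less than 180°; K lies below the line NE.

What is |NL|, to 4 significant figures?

41.64

N is at the origin; NE is horizontal with |NE| = 48.7 and E on the +x side, so E = (48.70, 0.000). Since A1 is tangent to NE there, ZE ⟂ NE, so Z = E + (0, -9.6) = (48.70, -9.600). Since ZL ⟂ LK (tangency), |ZK| = √(9.6² + 25.5²) = 27.25 regardless of where L sits on A1. So K lies on both circle(N, 33.22) and circle(Z, 27.25); the below-NE intersection is K = (24.60, -22.32). L is the foot of the tangent from K: L = (41.51, -3.234).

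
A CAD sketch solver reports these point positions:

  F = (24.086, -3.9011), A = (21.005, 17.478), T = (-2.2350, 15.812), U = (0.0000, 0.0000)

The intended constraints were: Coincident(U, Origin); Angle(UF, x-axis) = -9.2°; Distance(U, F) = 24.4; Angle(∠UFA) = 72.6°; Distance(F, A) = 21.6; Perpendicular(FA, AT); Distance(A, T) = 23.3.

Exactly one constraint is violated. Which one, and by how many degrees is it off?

Perpendicular(FA, AT) — off by 4.10°.

U = (0.00, 0.00) ✓; UF at -9.200° ✓; |UF| = 24.40 ✓; ∠UFA = 72.60° ✓; |FA| = 21.60 ✓; ∠(FA, AT) = 85.90° ✗; |AT| = 23.30 ✓.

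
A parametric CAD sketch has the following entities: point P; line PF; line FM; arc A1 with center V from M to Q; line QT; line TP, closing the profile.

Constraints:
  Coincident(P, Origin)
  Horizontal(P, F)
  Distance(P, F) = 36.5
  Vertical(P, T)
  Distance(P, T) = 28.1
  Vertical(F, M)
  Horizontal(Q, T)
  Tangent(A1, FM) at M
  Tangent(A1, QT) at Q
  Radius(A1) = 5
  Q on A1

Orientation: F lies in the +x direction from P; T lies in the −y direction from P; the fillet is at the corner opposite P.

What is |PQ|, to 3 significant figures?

42.2

The virtual corner opposite P is at (36.5, -28.1). A1 meets FM tangentially, so VM is at right angles to FM and since A1 is tangent to QT there, VQ ⟂ QT, with radius 5.0, so the center V sits 5.0 in from both sides at V = (31.5, -23.1). That places the tangent points at M = (36.5, -23.1) on FM and Q = (31.5, -28.1) on QT. Then |PQ| = |Q − P| = 42.2.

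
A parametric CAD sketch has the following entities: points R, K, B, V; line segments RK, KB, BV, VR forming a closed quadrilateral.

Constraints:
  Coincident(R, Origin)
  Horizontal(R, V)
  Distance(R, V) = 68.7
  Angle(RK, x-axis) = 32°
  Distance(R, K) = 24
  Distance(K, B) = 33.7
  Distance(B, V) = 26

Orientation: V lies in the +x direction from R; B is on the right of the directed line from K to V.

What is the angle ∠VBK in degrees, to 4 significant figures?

113.1°

R is at the origin; R and V share the same y with |RV| = 68.7 and V in +x, so V = (68.7, 0). RK runs at 32.0° with |RK| = 24.0, so K = (20.35, 12.72). B is determined by |KB| = 33.7 and |BV| = 26.0 together: it lies at the intersection of circle(K, 33.7) and circle(V, 26.0). With |KV| = 49.99, the foot of the radical line on KV is 29.59 from K and the perpendicular offset is √(33.7² − 29.59²) = 16.12. Taking the right-of-KV solution: B = (44.87, -10.40).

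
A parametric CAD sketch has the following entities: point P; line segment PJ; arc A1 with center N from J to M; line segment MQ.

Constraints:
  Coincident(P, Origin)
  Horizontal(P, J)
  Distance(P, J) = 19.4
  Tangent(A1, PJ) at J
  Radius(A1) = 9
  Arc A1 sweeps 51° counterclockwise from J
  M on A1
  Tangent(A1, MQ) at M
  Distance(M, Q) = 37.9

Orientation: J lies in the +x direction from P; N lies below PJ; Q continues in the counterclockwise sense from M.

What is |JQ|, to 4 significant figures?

45.02

On A1, J sits at bearing 90° from N; a 51° counterclockwise sweep puts M at bearing 141°, so M = N + 9.0·(cos 141°, sin 141°) = (12.41, -3.336). Since A1 is tangent to MQ there, NM ⟂ MQ, so MQ runs along (−sin 141°, cos 141°); with |MQ| = 37.9, Q = (-11.45, -32.79). Then |JQ| = |Q − J| = 45.02.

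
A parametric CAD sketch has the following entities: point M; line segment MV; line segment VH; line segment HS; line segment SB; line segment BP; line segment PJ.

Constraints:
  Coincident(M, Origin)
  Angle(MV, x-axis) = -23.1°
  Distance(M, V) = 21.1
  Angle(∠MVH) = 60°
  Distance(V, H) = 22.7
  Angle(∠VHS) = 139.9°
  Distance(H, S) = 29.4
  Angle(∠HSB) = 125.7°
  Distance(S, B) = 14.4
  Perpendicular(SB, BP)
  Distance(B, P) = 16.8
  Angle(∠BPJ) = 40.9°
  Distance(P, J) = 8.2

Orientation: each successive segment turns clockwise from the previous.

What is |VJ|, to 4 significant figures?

43.44

M is at the origin; MV runs at -23.1° with length 21.1, so V = (19.41, -8.278). ∠MVH = 60.0° gives VH at -143.1° from the x-axis; with |VH| = 22.7, H = (1.255, -21.91). ∠VHS = 139.9° gives HS at 176.8° from the x-axis; with |HS| = 29.4, S = (-28.10, -20.27). ∠HSB = 125.7° gives SB at 122.5° from the x-axis; with |SB| = 14.4, B = (-35.84, -8.122). SB is perpendicular to BP, so BP runs at 32.50°; with |BP| = 16.8, P = (-21.67, 0.9048). ∠BPJ = 40.9° gives PJ at -106.6° from the x-axis; with |PJ| = 8.2, J = (-24.01, -6.953). Then |VJ| = |J − V| = 43.44.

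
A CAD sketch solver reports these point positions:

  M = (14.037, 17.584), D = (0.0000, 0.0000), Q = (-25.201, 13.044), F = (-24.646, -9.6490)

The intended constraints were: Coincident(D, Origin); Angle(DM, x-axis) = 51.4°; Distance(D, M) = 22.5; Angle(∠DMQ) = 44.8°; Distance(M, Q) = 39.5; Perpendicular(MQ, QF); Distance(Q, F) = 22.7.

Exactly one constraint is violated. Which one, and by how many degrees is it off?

Perpendicular(MQ, QF) — off by 5.20°.

D = (0.00, 0.00) ✓; DM at 51.40° ✓; |DM| = 22.50 ✓; ∠DMQ = 44.80° ✓; |MQ| = 39.50 ✓; ∠(MQ, QF) = 84.80° ✗; |QF| = 22.70 ✓.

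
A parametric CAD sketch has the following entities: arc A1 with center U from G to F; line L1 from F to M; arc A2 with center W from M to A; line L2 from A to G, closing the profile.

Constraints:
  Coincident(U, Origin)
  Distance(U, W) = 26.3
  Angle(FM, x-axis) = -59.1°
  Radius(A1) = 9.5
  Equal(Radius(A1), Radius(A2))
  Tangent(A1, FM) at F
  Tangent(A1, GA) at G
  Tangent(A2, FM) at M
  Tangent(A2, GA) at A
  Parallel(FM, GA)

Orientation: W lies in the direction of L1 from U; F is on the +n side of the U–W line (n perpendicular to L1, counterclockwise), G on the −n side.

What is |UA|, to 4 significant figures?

27.96

The slot axis is L1's direction at -59.1°, so u = (cos -59.1°, sin -59.1°) = (0.5135, -0.8581) and n = (−sin -59.1°, cos -59.1°) = (0.8581, 0.5135). U is at the origin and W lies 26.3 along u from U, so W = 26.3·u = (13.51, -22.57). Tangency of A1 to both parallel lines with radius 9.5 puts F and G at U ± 9.5·n: F = (8.152, 4.879), G = (-8.152, -4.879). Equal radii place M and A the same way about W: M = W + 9.5·n = (21.66, -17.69), A = W − 9.5·n = (5.355, -27.45). Then |UA| = |A − U| = 27.96.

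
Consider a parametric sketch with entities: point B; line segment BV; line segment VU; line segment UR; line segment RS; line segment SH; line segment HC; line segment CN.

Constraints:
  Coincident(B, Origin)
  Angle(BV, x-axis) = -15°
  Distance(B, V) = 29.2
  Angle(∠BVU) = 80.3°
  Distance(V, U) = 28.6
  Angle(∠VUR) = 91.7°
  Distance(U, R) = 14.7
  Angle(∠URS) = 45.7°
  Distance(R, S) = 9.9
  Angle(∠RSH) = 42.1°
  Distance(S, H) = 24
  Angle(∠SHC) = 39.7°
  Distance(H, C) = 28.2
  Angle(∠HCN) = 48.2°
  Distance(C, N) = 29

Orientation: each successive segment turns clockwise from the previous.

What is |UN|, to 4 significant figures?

4.491

∠SHC = 39.7° gives HC at 104.5° from the x-axis; with |HC| = 28.2, C = (-5.424, -18.39). ∠HCN = 48.2° gives CN at -27.30° from the x-axis; with |CN| = 29.0, N = (20.35, -31.69). Then |UN| = |N − U| = 4.491.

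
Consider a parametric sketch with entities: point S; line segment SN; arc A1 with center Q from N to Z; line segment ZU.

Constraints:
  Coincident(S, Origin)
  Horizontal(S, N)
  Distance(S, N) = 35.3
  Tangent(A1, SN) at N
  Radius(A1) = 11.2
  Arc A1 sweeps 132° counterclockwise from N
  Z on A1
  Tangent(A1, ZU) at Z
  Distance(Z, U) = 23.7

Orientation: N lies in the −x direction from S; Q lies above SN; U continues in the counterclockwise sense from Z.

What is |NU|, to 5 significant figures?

37.080

On A1, N sits at bearing -90° from Q; a 132° counterclockwise sweep puts Z at bearing 42°, so Z = Q + 11.2·(cos 42°, sin 42°) = (-26.977, 18.694). Tangency of A1 to ZU means the radius QZ is perpendicular to ZU, so ZU runs along (−sin 42°, cos 42°); with |ZU| = 23.7, U = (-42.835, 36.307). Then |NU| = |U − N| = 37.080.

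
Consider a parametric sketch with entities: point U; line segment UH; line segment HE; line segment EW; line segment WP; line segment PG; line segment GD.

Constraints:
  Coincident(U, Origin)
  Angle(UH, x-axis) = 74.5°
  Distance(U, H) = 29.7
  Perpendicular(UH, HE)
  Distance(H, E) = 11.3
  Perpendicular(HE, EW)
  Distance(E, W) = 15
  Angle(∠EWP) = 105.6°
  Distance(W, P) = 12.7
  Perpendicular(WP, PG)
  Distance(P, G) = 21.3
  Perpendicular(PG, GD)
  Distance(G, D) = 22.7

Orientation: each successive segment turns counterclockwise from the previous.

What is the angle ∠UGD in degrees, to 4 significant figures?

93.77°

U is at the origin; UH runs at 74.5° with length 29.7, so H = (7.937, 28.62). UH ⟂ HE, so HE runs at 164.5°; with |HE| = 11.3, E = (-2.952, 31.64). HE is perpendicular to EW, so EW runs at -105.5°; with |EW| = 15.0, W = (-6.961, 17.19). ∠EWP = 105.6° gives WP at -31.10° from the x-axis; with |WP| = 12.7, P = (3.914, 10.63). WP ⟂ PG, so PG runs at 58.90°; with |PG| = 21.3, G = (14.92, 28.86). The perpendicularity gives GD at right angles to PG, so GD runs at 148.9°; with |GD| = 22.7, D = (-4.521, 40.59). Then cos ∠UGD = GU·GD / (|GU||GD|), giving 93.77°.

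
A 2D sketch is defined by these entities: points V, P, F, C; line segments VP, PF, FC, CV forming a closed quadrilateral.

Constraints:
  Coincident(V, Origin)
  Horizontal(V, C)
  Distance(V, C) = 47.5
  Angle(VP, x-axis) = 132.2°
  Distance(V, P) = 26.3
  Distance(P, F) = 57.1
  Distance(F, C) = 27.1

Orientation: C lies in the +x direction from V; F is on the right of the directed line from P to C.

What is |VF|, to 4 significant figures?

31.29

Checks: |PF| = 57.10 ✓; |FC| = 27.10 ✓.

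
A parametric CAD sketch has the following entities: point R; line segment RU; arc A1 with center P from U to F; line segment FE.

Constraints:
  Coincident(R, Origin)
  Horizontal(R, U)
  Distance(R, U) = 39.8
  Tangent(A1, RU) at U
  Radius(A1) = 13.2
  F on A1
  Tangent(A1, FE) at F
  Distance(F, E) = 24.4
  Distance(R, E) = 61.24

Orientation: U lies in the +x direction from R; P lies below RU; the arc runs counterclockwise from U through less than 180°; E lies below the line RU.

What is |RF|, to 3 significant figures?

37.2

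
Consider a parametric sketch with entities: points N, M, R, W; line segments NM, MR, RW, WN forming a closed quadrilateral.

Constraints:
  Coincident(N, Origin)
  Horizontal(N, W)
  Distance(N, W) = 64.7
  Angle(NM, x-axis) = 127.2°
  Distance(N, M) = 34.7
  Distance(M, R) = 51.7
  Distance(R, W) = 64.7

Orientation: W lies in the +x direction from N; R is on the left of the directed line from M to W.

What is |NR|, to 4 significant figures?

56.96

N is at the origin; NW is horizontal with |NW| = 64.7 and W in +x, so W = (64.7, 0). NM runs at 127.2° with |NM| = 34.7, so M = (-20.98, 27.64). R is determined by |MR| = 51.7 and |RW| = 64.7 together: it lies at the intersection of circle(M, 51.7) and circle(W, 64.7). With |MW| = 90.03, the foot of the radical line on MW is 36.61 from M and the perpendicular offset is √(51.7² − 36.61²) = 36.51. Taking the left-of-MW solution: R = (25.07, 51.14).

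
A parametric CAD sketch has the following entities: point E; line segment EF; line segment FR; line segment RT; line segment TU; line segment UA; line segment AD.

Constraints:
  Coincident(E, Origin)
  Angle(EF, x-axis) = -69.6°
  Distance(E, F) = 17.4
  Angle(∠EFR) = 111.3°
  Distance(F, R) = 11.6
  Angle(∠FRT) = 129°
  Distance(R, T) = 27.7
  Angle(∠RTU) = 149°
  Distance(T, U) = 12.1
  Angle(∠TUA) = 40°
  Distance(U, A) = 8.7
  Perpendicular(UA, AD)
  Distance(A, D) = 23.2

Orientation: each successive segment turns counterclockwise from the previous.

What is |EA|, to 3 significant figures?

32.7

E is at the origin; EF runs at -69.6° with length 17.4, so F = (6.07, -16.3). ∠EFR = 111.3° gives FR at -0.900° from the x-axis; with |FR| = 11.6, R = (17.7, -16.5). ∠FRT = 129.0° gives RT at 50.1° from the x-axis; with |RT| = 27.7, T = (35.4, 4.76). ∠RTU = 149.0° gives TU at 81.1° from the x-axis; with |TU| = 12.1, U = (37.3, 16.7). ∠TUA = 40.0° gives UA at -139° from the x-axis; with |UA| = 8.7, A = (30.7, 11.0). Then |EA| = |A − E| = 32.7.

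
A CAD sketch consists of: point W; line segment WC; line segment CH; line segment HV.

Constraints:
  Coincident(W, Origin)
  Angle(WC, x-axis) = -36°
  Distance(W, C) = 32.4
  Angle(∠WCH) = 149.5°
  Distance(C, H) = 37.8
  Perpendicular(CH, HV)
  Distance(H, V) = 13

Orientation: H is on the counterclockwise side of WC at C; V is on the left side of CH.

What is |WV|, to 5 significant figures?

65.807

W is at the origin; WC runs at -36.0° with length 32.4, so C = 32.4·(cos -36.0°, sin -36.0°) = (26.212, -19.044). ∠WCH = 149.5°, so CH runs at -36.0° + (180° − 149.5°) = -5.5000° from the x-axis; with |CH| = 37.8, H = C + 37.8·(cos -5.5000°, sin -5.5000°) = (63.838, -22.667). CH ⟂ HV; with |HV| = 13.0 on the left of CH, V = H + 13.0·(0.095846, 0.99540) = (65.084, -9.7271). Then |WV| = |V − W| = 65.807.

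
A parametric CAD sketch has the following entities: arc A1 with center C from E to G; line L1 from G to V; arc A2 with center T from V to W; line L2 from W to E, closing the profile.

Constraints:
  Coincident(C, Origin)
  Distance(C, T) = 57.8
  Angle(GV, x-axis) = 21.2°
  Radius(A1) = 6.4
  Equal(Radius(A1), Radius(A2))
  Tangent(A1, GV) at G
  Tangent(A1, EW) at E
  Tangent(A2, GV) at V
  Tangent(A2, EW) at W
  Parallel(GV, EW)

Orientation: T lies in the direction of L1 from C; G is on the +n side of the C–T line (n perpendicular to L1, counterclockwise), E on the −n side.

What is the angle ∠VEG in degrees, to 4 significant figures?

77.51°

Tangency of A1 to both parallel lines with radius 6.4 puts G and E at C ± 6.4·n: G = (-2.314, 5.967), E = (2.314, -5.967). Equal radii place V and W the same way about T: V = T + 6.4·n = (51.57, 26.87), W = T − 6.4·n = (56.20, 14.94). Then cos ∠VEG = EV·EG / (|EV||EG|), giving 77.51°.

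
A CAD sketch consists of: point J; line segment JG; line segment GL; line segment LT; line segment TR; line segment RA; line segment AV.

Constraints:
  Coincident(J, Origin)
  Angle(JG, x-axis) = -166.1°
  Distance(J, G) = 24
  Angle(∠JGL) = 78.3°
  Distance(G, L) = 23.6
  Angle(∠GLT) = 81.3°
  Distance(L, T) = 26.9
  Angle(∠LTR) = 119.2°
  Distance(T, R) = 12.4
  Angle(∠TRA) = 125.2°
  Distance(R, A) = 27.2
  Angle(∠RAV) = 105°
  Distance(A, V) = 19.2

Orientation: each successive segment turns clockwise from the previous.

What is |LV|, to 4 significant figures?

31.91

∠TRA = 125.2° gives RA at -122.1° from the x-axis; with |RA| = 27.2, A = (-7.145, -19.71). ∠RAV = 105.0° gives AV at 162.9° from the x-axis; with |AV| = 19.2, V = (-25.50, -14.06). Then |LV| = |V − L| = 31.91.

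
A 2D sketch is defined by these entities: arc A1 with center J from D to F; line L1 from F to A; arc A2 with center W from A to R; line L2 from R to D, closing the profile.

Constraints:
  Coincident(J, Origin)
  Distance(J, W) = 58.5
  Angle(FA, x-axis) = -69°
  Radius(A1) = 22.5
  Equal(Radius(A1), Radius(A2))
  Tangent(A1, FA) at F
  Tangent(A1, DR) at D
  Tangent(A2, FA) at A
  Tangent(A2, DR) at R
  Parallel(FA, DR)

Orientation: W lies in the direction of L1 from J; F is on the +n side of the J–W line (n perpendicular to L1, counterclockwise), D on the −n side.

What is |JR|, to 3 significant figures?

62.7

The slot axis is L1's direction at -69.0°, so u = (cos -69.0°, sin -69.0°) = (0.358, -0.934) and n = (−sin -69.0°, cos -69.0°) = (0.934, 0.358). J is at the origin and W lies 58.5 along u from J, so W = 58.5·u = (21.0, -54.6). Tangency of A1 to both parallel lines with radius 22.5 puts F and D at J ± 22.5·n: F = (21.0, 8.06), D = (-21.0, -8.06). Equal radii place A and R the same way about W: A = W + 22.5·n = (42.0, -46.6), R = W − 22.5·n = (-0.0410, -62.7). Then |JR| = |R − J| = 62.7.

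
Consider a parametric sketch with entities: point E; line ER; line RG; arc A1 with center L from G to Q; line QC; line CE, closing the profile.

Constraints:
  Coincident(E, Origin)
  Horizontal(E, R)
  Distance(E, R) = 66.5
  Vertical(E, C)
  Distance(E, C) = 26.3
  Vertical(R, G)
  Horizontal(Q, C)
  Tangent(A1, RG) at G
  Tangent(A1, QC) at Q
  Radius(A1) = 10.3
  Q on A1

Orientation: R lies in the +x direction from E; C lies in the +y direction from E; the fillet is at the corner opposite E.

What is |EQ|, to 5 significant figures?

62.049

E is at the origin; ER is horizontal with |ER| = 66.5 and R on the +x side, so R = (66.500, 0.0000). EC is vertical with |EC| = 26.3 and C on the +y side, so C = (0.0000, 26.300). The virtual corner opposite E is at (66.500, 26.300). A1 meets RG tangentially, so LG is at right angles to RG and the tangent condition forces LQ to be normal to QC, with radius 10.3, so the center L sits 10.3 in from both sides at L = (56.200, 16.000). That places the tangent points at G = (66.500, 16.000) on RG and Q = (56.200, 26.300) on QC. Then |EQ| = |Q − E| = 62.049.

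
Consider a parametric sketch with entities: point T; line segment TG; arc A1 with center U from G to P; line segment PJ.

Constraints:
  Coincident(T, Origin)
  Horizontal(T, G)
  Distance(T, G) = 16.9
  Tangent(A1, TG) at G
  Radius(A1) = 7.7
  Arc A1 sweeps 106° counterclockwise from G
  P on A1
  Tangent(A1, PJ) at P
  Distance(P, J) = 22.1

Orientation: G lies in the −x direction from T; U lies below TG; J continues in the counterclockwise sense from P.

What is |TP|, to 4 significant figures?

26.21

T is at the origin; T and G share the same y with |TG| = 16.9 and G on the −x side, so G = (-16.90, 0.000). The tangent condition forces UG to be normal to TG, so U = G + (0, -7.7) = (-16.90, -7.700). On A1, G sits at bearing 90° from U; a 106° counterclockwise sweep puts P at bearing 196°, so P = U + 7.7·(cos 196°, sin 196°) = (-24.30, -9.822). Then |TP| = |P − T| = 26.21.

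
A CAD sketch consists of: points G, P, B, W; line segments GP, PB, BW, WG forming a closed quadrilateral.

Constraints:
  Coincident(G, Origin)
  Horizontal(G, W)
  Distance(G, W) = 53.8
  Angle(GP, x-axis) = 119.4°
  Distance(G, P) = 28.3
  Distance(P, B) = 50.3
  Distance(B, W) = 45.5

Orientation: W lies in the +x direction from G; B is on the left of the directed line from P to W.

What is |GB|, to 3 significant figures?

53.0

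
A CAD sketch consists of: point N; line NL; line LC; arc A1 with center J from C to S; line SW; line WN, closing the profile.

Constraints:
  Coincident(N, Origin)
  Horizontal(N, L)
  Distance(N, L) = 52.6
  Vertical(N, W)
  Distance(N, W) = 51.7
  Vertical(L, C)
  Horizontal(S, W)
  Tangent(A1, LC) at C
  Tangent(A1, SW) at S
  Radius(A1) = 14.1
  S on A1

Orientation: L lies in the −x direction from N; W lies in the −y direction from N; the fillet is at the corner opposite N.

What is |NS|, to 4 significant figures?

64.46

N is at the origin; NL is horizontal with |NL| = 52.6 and L on the −x side, so L = (-52.60, 0.000). N and W share the same x with |NW| = 51.7 and W on the −y side, so W = (0.000, -51.70). The virtual corner opposite N is at (-52.60, -51.70). The tangent condition forces JC to be normal to LC and since A1 is tangent to SW there, JS ⟂ SW, with radius 14.1, so the center J sits 14.1 in from both sides at J = (-38.50, -37.60). That places the tangent points at C = (-52.60, -37.60) on LC and S = (-38.50, -51.70) on SW. Then |NS| = |S − N| = 64.46.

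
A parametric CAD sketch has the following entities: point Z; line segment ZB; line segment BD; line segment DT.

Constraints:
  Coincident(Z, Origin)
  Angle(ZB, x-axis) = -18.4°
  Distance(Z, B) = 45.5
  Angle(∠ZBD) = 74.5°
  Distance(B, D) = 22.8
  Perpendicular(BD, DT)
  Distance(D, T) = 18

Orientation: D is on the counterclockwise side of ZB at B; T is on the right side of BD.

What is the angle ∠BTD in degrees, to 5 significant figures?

51.710°

Z is at the origin; ZB runs at -18.4° with length 45.5, so B = 45.5·(cos -18.4°, sin -18.4°) = (43.174, -14.362). ∠ZBD = 74.5°, so BD runs at -18.4° + (180° − 74.5°) = 87.100° from the x-axis; with |BD| = 22.8, D = B + 22.8·(cos 87.100°, sin 87.100°) = (44.327, 8.4088). BD is perpendicular to DT; with |DT| = 18.0 on the right of BD, T = D + 18.0·(0.99872, -0.050593) = (62.304, 7.4981). Then cos ∠BTD = TB·TD / (|TB||TD|), giving 51.710°.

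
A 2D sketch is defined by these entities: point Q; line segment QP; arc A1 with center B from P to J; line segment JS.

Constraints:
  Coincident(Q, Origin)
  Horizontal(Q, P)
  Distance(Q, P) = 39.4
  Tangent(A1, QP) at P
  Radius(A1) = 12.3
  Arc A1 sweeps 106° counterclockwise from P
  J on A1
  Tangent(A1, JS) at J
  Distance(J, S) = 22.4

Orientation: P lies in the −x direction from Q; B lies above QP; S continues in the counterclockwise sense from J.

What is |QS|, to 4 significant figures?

50.25

On A1, P sits at bearing -90° from B; a 106° counterclockwise sweep puts J at bearing 16°, so J = B + 12.3·(cos 16°, sin 16°) = (-27.58, 15.69). A1 meets JS tangentially, so BJ is at right angles to JS, so JS runs along (−sin 16°, cos 16°); with |JS| = 22.4, S = (-33.75, 37.22). Then |QS| = |S − Q| = 50.25.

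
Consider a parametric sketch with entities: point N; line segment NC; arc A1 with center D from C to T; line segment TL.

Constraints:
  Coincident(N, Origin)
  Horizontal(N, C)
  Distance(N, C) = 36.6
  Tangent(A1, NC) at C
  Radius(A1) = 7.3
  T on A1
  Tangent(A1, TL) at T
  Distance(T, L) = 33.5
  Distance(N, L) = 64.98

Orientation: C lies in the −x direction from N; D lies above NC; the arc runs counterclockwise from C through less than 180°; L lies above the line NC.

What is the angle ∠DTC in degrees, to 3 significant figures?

24.4°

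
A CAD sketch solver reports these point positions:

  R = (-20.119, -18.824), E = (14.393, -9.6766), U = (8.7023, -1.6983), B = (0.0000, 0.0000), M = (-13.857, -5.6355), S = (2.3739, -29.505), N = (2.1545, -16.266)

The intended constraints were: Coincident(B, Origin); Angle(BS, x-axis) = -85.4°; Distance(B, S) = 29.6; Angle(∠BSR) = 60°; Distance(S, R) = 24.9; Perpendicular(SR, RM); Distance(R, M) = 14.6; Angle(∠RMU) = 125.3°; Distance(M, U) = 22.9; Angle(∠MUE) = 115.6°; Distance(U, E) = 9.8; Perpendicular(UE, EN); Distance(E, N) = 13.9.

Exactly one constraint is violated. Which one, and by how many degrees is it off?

Perpendicular(UE, EN) — off by 7.20°.

B = (0.00, 0.00) ✓; BS at -85.40° ✓; |BS| = 29.60 ✓; ∠BSR = 60.00° ✓; |SR| = 24.90 ✓; ∠(SR, RM) = 90.00° ✓; |RM| = 14.60 ✓; ∠RMU = 125.3° ✓; |MU| = 22.90 ✓; ∠MUE = 115.6° ✓; |UE| = 9.800 ✓; ∠(UE, EN) = 97.20° ✗; |EN| = 13.90 ✓.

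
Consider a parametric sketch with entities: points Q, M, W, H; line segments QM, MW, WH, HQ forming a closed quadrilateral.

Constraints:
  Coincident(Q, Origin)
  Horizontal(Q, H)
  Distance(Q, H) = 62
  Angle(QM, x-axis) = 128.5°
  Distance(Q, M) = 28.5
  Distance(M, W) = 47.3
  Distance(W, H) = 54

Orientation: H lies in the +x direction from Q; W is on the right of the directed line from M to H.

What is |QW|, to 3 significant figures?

18.8

Checks: |MW| = 47.30 ✓; |WH| = 54.00 ✓.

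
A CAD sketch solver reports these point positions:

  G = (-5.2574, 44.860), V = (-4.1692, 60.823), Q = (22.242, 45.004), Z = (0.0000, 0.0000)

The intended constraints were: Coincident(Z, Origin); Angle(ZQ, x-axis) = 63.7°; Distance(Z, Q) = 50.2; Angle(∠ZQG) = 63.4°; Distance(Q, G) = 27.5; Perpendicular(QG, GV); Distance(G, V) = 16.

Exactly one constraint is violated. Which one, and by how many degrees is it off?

Perpendicular(QG, GV) — off by 4.20°.

Z = (0.00, 0.00) ✓; ZQ at 63.70° ✓; |ZQ| = 50.20 ✓; ∠ZQG = 63.40° ✓; |QG| = 27.50 ✓; ∠(QG, GV) = 94.20° ✗; |GV| = 16.00 ✓.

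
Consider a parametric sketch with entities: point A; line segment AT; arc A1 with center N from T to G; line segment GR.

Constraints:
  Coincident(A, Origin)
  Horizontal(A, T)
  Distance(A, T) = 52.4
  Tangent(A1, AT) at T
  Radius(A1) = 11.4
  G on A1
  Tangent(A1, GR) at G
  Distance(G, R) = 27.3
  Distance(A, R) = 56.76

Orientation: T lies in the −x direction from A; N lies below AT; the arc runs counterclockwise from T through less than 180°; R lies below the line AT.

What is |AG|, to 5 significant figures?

63.557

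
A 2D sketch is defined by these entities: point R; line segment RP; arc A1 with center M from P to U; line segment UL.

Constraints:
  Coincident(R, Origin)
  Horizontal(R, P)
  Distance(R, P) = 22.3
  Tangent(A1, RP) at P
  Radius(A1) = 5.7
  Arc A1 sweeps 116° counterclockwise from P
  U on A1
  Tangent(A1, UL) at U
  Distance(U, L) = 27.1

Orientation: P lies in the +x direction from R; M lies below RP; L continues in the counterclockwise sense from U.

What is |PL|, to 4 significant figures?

33.25

On A1, P sits at bearing 90° from M; a 116° counterclockwise sweep puts U at bearing 206°, so U = M + 5.7·(cos 206°, sin 206°) = (17.18, -8.199). Since A1 is tangent to UL there, MU ⟂ UL, so UL runs along (−sin 206°, cos 206°); with |UL| = 27.1, L = (29.06, -32.56). Then |PL| = |L − P| = 33.25.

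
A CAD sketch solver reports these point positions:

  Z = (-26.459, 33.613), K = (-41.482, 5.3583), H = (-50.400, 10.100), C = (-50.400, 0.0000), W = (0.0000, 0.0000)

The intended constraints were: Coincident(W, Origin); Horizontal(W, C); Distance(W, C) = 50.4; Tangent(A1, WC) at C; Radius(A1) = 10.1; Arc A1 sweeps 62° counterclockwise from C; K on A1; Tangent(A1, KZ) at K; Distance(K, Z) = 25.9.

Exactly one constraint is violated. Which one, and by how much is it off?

Distance(K, Z) = 25.9 — off by 6.10.

W = (0.00, 0.00) ✓; W.y = 0.00, C.y = 0.00 ✓; |WC| = 50.40 ✓; ∠(HC, CW) = 90.00° ✓; |HC| = 10.10 ✓; bearing(H→K) − bearing(H→C) = 62.00° ✓; |HK| = 10.10 ✓; ∠(HK, KZ) = 90.00° ✓; |KZ| = 32.00 ✗.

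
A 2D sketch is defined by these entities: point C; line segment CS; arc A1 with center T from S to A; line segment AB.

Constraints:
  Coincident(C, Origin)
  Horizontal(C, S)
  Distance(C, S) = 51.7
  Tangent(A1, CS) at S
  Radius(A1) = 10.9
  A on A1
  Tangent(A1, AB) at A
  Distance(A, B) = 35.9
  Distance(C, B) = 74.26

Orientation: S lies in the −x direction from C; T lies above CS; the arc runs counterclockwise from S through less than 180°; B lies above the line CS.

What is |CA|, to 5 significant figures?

44.517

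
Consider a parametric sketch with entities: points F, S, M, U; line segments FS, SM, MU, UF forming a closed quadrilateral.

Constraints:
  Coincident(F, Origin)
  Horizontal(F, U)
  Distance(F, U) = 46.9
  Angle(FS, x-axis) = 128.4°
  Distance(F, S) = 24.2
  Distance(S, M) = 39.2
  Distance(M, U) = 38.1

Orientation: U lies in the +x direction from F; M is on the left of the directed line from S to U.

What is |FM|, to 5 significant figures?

37.213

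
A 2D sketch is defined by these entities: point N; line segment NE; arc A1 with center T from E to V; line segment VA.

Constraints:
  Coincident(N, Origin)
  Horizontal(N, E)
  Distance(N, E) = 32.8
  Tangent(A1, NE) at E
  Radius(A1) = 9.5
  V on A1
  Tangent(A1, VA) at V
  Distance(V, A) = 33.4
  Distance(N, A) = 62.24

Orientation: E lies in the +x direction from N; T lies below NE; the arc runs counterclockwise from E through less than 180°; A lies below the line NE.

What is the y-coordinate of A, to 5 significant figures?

-41.431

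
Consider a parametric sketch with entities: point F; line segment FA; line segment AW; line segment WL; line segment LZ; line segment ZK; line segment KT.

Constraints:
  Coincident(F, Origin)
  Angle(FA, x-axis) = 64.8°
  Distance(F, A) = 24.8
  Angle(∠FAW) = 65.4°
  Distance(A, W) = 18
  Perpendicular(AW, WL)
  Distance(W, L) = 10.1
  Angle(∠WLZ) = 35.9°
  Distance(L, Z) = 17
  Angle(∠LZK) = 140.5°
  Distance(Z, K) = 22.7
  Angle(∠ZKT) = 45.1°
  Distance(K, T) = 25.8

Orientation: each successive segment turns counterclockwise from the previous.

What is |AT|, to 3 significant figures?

27.5

F is at the origin; FA runs at 64.8° with length 24.8, so A = (10.6, 22.4). ∠FAW = 65.4° gives AW at 179° from the x-axis; with |AW| = 18.0, W = (-7.44, 22.6). AW ⟂ WL, so WL runs at -90.6°; with |WL| = 10.1, L = (-7.55, 12.5). ∠WLZ = 35.9° gives LZ at 53.5° from the x-axis; with |LZ| = 17.0, Z = (2.57, 26.2). ∠LZK = 140.5° gives ZK at 93.0° from the x-axis; with |ZK| = 22.7, K = (1.38, 48.9). ∠ZKT = 45.1° gives KT at -132° from the x-axis; with |KT| = 25.8, T = (-15.9, 29.7). Then |AT| = |T − A| = 27.5.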